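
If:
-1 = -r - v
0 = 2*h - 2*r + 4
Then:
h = -v - 1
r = 1 - v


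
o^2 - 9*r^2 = (o - 3*r)*(o + 3*r)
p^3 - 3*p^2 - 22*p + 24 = (p - 6)*(p - 1)*(p + 4)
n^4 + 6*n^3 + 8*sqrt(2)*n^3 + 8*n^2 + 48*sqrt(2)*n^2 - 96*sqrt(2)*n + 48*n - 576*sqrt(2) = (n + 6)*(n - 2*sqrt(2))*(n + 4*sqrt(2))*(n + 6*sqrt(2))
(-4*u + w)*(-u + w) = 4*u^2 - 5*u*w + w^2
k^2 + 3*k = k*(k + 3)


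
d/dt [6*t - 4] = 6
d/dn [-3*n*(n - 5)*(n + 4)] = -9*n^2 + 6*n + 60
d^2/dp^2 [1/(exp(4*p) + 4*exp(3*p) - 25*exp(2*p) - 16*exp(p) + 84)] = 4*((-4*exp(3*p) - 9*exp(2*p) + 25*exp(p) + 4)*(exp(4*p) + 4*exp(3*p) - 25*exp(2*p) - 16*exp(p) + 84) + 2*(2*exp(3*p) + 6*exp(2*p) - 25*exp(p) - 8)^2*exp(p))*exp(p)/(exp(4*p) + 4*exp(3*p) - 25*exp(2*p) - 16*exp(p) + 84)^3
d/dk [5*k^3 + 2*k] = 15*k^2 + 2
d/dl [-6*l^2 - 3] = -12*l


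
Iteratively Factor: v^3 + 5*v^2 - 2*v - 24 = (v + 4)*(v^2 + v - 6) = (v + 3)*(v + 4)*(v - 2)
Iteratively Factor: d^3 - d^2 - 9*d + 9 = (d + 3)*(d^2 - 4*d + 3) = (d - 3)*(d + 3)*(d - 1)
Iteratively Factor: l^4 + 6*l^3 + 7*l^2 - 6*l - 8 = (l + 1)*(l^3 + 5*l^2 + 2*l - 8) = (l + 1)*(l + 2)*(l^2 + 3*l - 4) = (l + 1)*(l + 2)*(l + 4)*(l - 1)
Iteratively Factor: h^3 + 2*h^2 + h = (h)*(h^2 + 2*h + 1) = h*(h + 1)*(h + 1)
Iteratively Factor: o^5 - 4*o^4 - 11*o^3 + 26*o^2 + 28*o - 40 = (o + 2)*(o^4 - 6*o^3 + o^2 + 24*o - 20) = (o - 1)*(o + 2)*(o^3 - 5*o^2 - 4*o + 20) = (o - 1)*(o + 2)^2*(o^2 - 7*o + 10) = (o - 2)*(o - 1)*(o + 2)^2*(o - 5)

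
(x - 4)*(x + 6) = x^2 + 2*x - 24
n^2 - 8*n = n*(n - 8)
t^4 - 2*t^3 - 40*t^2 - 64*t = t*(t - 8)*(t + 2)*(t + 4)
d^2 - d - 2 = (d - 2)*(d + 1)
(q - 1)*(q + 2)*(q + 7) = q^3 + 8*q^2 + 5*q - 14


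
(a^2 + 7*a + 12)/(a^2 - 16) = (a + 3)/(a - 4)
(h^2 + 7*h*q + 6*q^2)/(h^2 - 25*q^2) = (h^2 + 7*h*q + 6*q^2)/(h^2 - 25*q^2)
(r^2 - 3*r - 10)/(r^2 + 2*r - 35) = (r + 2)/(r + 7)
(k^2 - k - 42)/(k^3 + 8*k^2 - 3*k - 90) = (k - 7)/(k^2 + 2*k - 15)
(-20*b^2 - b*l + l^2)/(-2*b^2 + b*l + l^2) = (-20*b^2 - b*l + l^2)/(-2*b^2 + b*l + l^2)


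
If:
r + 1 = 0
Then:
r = -1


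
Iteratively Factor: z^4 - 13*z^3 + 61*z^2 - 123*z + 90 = (z - 2)*(z^3 - 11*z^2 + 39*z - 45) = (z - 5)*(z - 2)*(z^2 - 6*z + 9) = (z - 5)*(z - 3)*(z - 2)*(z - 3)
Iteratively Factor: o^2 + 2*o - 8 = (o + 4)*(o - 2)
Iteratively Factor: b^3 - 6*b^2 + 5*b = (b)*(b^2 - 6*b + 5) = b*(b - 1)*(b - 5)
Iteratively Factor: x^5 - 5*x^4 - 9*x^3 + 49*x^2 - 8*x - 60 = (x - 5)*(x^4 - 9*x^2 + 4*x + 12) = (x - 5)*(x - 2)*(x^3 + 2*x^2 - 5*x - 6) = (x - 5)*(x - 2)*(x + 3)*(x^2 - x - 2) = (x - 5)*(x - 2)^2*(x + 3)*(x + 1)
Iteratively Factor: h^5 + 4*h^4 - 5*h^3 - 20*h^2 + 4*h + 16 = (h - 2)*(h^4 + 6*h^3 + 7*h^2 - 6*h - 8) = (h - 2)*(h + 2)*(h^3 + 4*h^2 - h - 4) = (h - 2)*(h + 1)*(h + 2)*(h^2 + 3*h - 4) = (h - 2)*(h + 1)*(h + 2)*(h + 4)*(h - 1)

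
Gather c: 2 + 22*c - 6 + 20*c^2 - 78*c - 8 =20*c^2 - 56*c - 12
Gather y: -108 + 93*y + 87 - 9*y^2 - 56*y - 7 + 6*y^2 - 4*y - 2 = -3*y^2 + 33*y - 30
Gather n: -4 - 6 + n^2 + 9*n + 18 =n^2 + 9*n + 8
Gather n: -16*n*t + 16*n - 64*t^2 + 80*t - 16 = n*(16 - 16*t) - 64*t^2 + 80*t - 16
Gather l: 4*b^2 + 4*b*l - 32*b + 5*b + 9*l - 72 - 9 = 4*b^2 - 27*b + l*(4*b + 9) - 81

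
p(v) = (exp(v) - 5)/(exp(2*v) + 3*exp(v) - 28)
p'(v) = (exp(v) - 5)*(-2*exp(2*v) - 3*exp(v))/(exp(2*v) + 3*exp(v) - 28)^2 + exp(v)/(exp(2*v) + 3*exp(v) - 28)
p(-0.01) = 0.17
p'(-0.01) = -0.01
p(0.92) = 0.18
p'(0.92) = 0.07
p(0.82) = 0.17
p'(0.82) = 0.04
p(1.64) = 0.01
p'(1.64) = 0.31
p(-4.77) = 0.18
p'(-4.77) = -0.00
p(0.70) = 0.17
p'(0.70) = 0.02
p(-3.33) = 0.18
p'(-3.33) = -0.00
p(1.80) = 0.04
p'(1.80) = 0.09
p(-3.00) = 0.18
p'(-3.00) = 0.00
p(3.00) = 0.03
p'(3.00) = -0.02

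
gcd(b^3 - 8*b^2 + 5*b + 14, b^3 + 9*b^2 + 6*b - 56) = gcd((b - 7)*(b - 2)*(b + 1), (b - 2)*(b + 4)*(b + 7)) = b - 2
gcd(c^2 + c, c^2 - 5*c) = c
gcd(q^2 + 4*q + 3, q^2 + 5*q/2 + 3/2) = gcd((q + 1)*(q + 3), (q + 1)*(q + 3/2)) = q + 1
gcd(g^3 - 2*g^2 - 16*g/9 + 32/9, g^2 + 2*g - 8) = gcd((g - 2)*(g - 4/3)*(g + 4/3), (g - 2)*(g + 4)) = g - 2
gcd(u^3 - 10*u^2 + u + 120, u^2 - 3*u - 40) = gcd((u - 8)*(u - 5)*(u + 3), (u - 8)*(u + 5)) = u - 8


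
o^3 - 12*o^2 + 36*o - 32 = (o - 8)*(o - 2)^2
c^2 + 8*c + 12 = (c + 2)*(c + 6)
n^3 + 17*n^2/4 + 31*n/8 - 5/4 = (n - 1/4)*(n + 2)*(n + 5/2)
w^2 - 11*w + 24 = (w - 8)*(w - 3)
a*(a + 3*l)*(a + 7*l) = a^3 + 10*a^2*l + 21*a*l^2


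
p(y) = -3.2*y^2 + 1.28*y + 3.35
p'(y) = 1.28 - 6.4*y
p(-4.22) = -59.04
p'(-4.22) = 28.29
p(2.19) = -9.19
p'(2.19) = -12.74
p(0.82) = 2.25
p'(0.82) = -3.97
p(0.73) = 2.58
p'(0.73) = -3.39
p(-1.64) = -7.36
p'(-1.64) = 11.78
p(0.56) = 3.06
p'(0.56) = -2.30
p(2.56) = -14.34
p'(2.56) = -15.10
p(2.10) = -8.07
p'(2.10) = -12.16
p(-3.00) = -29.29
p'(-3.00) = 20.48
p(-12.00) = -472.81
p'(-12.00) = 78.08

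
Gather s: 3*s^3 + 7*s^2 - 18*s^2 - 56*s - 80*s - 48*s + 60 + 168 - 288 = 3*s^3 - 11*s^2 - 184*s - 60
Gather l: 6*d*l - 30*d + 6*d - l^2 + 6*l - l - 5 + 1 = -24*d - l^2 + l*(6*d + 5) - 4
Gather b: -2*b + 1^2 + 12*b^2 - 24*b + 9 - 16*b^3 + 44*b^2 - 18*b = -16*b^3 + 56*b^2 - 44*b + 10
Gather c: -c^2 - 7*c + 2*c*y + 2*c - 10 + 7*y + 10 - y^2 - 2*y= -c^2 + c*(2*y - 5) - y^2 + 5*y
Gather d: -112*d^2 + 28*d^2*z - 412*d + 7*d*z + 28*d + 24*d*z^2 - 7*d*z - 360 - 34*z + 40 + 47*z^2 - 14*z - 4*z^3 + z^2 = d^2*(28*z - 112) + d*(24*z^2 - 384) - 4*z^3 + 48*z^2 - 48*z - 320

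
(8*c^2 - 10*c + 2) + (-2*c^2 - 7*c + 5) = 6*c^2 - 17*c + 7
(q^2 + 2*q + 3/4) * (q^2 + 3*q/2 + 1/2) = q^4 + 7*q^3/2 + 17*q^2/4 + 17*q/8 + 3/8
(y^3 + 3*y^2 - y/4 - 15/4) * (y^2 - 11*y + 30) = y^5 - 8*y^4 - 13*y^3/4 + 89*y^2 + 135*y/4 - 225/2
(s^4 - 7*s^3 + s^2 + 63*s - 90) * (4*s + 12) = 4*s^5 - 16*s^4 - 80*s^3 + 264*s^2 + 396*s - 1080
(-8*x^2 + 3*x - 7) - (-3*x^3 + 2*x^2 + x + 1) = 3*x^3 - 10*x^2 + 2*x - 8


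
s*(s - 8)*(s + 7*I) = s^3 - 8*s^2 + 7*I*s^2 - 56*I*s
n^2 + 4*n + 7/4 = (n + 1/2)*(n + 7/2)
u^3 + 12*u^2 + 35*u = u*(u + 5)*(u + 7)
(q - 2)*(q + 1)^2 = q^3 - 3*q - 2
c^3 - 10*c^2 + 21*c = c*(c - 7)*(c - 3)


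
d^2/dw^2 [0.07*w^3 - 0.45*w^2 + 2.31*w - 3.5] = 0.42*w - 0.9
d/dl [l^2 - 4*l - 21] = 2*l - 4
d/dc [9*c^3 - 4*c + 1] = 27*c^2 - 4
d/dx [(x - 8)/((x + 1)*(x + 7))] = (-x^2 + 16*x + 71)/(x^4 + 16*x^3 + 78*x^2 + 112*x + 49)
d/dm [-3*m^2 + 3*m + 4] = 3 - 6*m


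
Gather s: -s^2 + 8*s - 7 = -s^2 + 8*s - 7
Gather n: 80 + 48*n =48*n + 80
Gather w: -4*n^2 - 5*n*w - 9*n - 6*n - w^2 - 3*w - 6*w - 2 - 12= -4*n^2 - 15*n - w^2 + w*(-5*n - 9) - 14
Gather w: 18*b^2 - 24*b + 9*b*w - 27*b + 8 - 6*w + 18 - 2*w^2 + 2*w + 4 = 18*b^2 - 51*b - 2*w^2 + w*(9*b - 4) + 30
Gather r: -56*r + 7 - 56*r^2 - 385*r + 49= -56*r^2 - 441*r + 56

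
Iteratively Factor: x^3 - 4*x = (x + 2)*(x^2 - 2*x) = (x - 2)*(x + 2)*(x)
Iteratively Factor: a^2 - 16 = (a - 4)*(a + 4)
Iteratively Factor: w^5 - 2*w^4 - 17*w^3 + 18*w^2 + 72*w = (w - 3)*(w^4 + w^3 - 14*w^2 - 24*w) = w*(w - 3)*(w^3 + w^2 - 14*w - 24) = w*(w - 3)*(w + 2)*(w^2 - w - 12) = w*(w - 3)*(w + 2)*(w + 3)*(w - 4)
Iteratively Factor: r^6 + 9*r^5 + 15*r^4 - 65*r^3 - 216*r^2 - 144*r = (r + 3)*(r^5 + 6*r^4 - 3*r^3 - 56*r^2 - 48*r) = r*(r + 3)*(r^4 + 6*r^3 - 3*r^2 - 56*r - 48) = r*(r + 3)*(r + 4)*(r^3 + 2*r^2 - 11*r - 12) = r*(r - 3)*(r + 3)*(r + 4)*(r^2 + 5*r + 4) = r*(r - 3)*(r + 1)*(r + 3)*(r + 4)*(r + 4)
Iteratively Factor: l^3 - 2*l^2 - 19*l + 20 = (l + 4)*(l^2 - 6*l + 5) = (l - 1)*(l + 4)*(l - 5)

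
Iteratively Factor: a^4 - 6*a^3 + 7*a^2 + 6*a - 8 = (a - 1)*(a^3 - 5*a^2 + 2*a + 8) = (a - 1)*(a + 1)*(a^2 - 6*a + 8) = (a - 4)*(a - 1)*(a + 1)*(a - 2)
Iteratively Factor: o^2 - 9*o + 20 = (o - 4)*(o - 5)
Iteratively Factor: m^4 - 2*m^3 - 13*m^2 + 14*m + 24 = (m + 3)*(m^3 - 5*m^2 + 2*m + 8) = (m - 4)*(m + 3)*(m^2 - m - 2) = (m - 4)*(m + 1)*(m + 3)*(m - 2)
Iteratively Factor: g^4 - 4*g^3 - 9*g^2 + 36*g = (g - 3)*(g^3 - g^2 - 12*g) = (g - 4)*(g - 3)*(g^2 + 3*g) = g*(g - 4)*(g - 3)*(g + 3)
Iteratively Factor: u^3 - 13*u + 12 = (u - 3)*(u^2 + 3*u - 4) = (u - 3)*(u - 1)*(u + 4)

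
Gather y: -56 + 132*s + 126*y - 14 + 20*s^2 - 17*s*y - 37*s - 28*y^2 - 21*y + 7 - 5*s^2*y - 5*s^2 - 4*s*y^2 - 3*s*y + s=15*s^2 + 96*s + y^2*(-4*s - 28) + y*(-5*s^2 - 20*s + 105) - 63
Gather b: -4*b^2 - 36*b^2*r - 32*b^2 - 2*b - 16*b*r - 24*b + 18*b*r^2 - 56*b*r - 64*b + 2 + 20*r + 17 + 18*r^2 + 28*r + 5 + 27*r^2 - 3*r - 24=b^2*(-36*r - 36) + b*(18*r^2 - 72*r - 90) + 45*r^2 + 45*r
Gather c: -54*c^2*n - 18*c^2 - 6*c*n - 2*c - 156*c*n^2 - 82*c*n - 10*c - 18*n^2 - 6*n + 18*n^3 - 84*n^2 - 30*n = c^2*(-54*n - 18) + c*(-156*n^2 - 88*n - 12) + 18*n^3 - 102*n^2 - 36*n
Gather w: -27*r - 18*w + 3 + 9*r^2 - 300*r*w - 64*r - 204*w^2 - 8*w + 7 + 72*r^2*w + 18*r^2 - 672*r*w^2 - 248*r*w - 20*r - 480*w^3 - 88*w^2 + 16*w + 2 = 27*r^2 - 111*r - 480*w^3 + w^2*(-672*r - 292) + w*(72*r^2 - 548*r - 10) + 12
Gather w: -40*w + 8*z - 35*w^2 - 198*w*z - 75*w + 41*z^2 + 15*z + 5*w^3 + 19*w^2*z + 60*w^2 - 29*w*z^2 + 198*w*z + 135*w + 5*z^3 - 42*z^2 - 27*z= 5*w^3 + w^2*(19*z + 25) + w*(20 - 29*z^2) + 5*z^3 - z^2 - 4*z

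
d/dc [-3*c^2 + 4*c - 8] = 4 - 6*c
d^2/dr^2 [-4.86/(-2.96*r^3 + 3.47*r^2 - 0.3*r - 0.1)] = ((33.7284 - 86.3136*r)*(2.96*r^3 - 3.47*r^2 + 0.3*r + 0.1) + 4.86*(8.88*r^2 - 6.94*r + 0.3)*(17.76*r^2 - 13.88*r + 0.6))/(2.96*r^3 - 3.47*r^2 + 0.3*r + 0.1)^3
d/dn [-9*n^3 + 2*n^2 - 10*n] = -27*n^2 + 4*n - 10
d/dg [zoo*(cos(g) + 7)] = zoo*sin(g)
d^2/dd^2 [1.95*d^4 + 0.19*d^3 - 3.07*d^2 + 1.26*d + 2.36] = 23.4*d^2 + 1.14*d - 6.14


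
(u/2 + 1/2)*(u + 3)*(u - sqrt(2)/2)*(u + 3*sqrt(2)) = u^4/2 + 5*sqrt(2)*u^3/4 + 2*u^3 + 5*sqrt(2)*u^2 - 6*u + 15*sqrt(2)*u/4 - 9/2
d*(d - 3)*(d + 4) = d^3 + d^2 - 12*d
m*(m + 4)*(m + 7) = m^3 + 11*m^2 + 28*m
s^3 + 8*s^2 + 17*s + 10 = (s + 1)*(s + 2)*(s + 5)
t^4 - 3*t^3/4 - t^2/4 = t^2*(t - 1)*(t + 1/4)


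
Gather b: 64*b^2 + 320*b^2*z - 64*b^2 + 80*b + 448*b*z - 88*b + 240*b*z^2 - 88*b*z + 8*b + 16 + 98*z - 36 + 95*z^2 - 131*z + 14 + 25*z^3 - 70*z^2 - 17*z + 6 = 320*b^2*z + b*(240*z^2 + 360*z) + 25*z^3 + 25*z^2 - 50*z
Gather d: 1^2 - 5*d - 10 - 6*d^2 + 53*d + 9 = -6*d^2 + 48*d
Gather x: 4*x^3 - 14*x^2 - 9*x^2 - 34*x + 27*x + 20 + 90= 4*x^3 - 23*x^2 - 7*x + 110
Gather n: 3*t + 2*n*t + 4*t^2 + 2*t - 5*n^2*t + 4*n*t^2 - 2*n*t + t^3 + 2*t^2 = -5*n^2*t + 4*n*t^2 + t^3 + 6*t^2 + 5*t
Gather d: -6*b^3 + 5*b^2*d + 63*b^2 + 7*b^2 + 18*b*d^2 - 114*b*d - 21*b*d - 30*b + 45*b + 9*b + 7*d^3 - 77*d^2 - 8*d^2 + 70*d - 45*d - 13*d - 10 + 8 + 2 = -6*b^3 + 70*b^2 + 24*b + 7*d^3 + d^2*(18*b - 85) + d*(5*b^2 - 135*b + 12)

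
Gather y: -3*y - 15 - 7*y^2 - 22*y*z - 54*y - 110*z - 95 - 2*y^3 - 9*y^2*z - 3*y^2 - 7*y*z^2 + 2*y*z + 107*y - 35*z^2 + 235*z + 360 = -2*y^3 + y^2*(-9*z - 10) + y*(-7*z^2 - 20*z + 50) - 35*z^2 + 125*z + 250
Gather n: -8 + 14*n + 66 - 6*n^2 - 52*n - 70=-6*n^2 - 38*n - 12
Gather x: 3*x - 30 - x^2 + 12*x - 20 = -x^2 + 15*x - 50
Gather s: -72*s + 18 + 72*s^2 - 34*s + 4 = 72*s^2 - 106*s + 22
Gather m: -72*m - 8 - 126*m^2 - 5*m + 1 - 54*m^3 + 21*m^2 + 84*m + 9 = -54*m^3 - 105*m^2 + 7*m + 2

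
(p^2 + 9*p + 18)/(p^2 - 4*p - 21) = (p + 6)/(p - 7)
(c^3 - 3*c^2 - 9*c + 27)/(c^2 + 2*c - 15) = (c^2 - 9)/(c + 5)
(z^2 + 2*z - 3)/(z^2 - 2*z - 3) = (-z^2 - 2*z + 3)/(-z^2 + 2*z + 3)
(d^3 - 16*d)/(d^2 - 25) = d*(d^2 - 16)/(d^2 - 25)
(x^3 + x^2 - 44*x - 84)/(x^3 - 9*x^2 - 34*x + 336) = (x + 2)/(x - 8)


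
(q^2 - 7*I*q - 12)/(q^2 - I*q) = (q^2 - 7*I*q - 12)/(q*(q - I))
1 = 1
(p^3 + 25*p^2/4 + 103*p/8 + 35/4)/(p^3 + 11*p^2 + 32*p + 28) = (8*p^2 + 34*p + 35)/(8*(p^2 + 9*p + 14))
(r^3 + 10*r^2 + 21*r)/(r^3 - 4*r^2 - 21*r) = (r + 7)/(r - 7)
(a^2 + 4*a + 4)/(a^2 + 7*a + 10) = (a + 2)/(a + 5)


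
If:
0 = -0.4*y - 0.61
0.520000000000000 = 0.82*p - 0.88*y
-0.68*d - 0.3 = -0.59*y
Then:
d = -1.76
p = -1.00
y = -1.52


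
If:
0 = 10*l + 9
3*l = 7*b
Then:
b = -27/70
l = -9/10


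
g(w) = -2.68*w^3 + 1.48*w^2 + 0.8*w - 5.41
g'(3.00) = -62.68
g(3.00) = -62.05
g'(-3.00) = -80.44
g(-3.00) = 77.87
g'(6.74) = -344.49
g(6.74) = -753.35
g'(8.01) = -491.34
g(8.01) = -1281.36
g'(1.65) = -16.20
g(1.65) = -12.10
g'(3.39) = -81.56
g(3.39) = -90.10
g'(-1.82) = -31.22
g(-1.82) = 14.19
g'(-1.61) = -24.81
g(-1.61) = 8.32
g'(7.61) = -442.29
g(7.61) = -1094.72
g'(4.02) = -117.23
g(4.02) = -152.38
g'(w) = -8.04*w^2 + 2.96*w + 0.8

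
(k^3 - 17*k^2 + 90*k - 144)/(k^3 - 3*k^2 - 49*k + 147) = (k^2 - 14*k + 48)/(k^2 - 49)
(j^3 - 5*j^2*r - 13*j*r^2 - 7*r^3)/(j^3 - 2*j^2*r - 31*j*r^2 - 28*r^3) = (j + r)/(j + 4*r)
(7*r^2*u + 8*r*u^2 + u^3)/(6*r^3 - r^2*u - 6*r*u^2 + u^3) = u*(7*r + u)/(6*r^2 - 7*r*u + u^2)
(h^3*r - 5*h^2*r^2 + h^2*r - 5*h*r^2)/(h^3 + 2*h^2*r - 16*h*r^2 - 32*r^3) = h*r*(h^2 - 5*h*r + h - 5*r)/(h^3 + 2*h^2*r - 16*h*r^2 - 32*r^3)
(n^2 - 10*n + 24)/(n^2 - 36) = (n - 4)/(n + 6)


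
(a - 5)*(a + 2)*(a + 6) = a^3 + 3*a^2 - 28*a - 60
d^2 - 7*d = d*(d - 7)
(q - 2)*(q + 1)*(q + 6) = q^3 + 5*q^2 - 8*q - 12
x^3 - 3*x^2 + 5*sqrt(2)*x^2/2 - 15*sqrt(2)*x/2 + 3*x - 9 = (x - 3)*(x + sqrt(2))*(x + 3*sqrt(2)/2)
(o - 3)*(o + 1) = o^2 - 2*o - 3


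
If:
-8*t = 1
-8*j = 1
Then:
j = -1/8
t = -1/8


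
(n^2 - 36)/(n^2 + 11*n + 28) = (n^2 - 36)/(n^2 + 11*n + 28)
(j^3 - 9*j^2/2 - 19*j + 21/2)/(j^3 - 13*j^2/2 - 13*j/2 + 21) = (2*j^2 + 5*j - 3)/(2*j^2 + j - 6)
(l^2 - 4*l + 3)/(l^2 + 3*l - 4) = (l - 3)/(l + 4)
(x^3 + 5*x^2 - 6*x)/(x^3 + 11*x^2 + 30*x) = (x - 1)/(x + 5)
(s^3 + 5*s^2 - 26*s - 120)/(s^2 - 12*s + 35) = (s^2 + 10*s + 24)/(s - 7)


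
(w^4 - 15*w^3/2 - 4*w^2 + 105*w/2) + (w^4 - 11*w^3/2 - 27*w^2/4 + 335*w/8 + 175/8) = 2*w^4 - 13*w^3 - 43*w^2/4 + 755*w/8 + 175/8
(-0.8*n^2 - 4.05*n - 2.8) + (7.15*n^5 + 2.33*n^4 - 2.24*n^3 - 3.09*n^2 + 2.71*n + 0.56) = 7.15*n^5 + 2.33*n^4 - 2.24*n^3 - 3.89*n^2 - 1.34*n - 2.24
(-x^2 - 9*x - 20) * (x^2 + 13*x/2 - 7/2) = -x^4 - 31*x^3/2 - 75*x^2 - 197*x/2 + 70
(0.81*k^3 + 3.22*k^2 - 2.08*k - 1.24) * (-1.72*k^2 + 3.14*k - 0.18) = -1.3932*k^5 - 2.995*k^4 + 13.5426*k^3 - 4.978*k^2 - 3.5192*k + 0.2232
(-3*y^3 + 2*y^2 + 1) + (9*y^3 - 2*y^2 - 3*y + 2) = 6*y^3 - 3*y + 3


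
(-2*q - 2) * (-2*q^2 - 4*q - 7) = 4*q^3 + 12*q^2 + 22*q + 14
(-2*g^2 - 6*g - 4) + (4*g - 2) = -2*g^2 - 2*g - 6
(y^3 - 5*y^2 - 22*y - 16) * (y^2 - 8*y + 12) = y^5 - 13*y^4 + 30*y^3 + 100*y^2 - 136*y - 192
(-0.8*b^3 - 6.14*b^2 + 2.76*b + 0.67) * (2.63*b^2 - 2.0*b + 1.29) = -2.104*b^5 - 14.5482*b^4 + 18.5068*b^3 - 11.6785*b^2 + 2.2204*b + 0.8643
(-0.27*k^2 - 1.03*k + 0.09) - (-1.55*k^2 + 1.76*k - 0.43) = 1.28*k^2 - 2.79*k + 0.52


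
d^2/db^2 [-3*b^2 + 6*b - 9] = -6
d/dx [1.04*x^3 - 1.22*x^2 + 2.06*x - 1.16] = 3.12*x^2 - 2.44*x + 2.06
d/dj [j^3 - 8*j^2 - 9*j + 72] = 3*j^2 - 16*j - 9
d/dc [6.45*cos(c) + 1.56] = -6.45*sin(c)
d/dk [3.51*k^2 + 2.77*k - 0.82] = 7.02*k + 2.77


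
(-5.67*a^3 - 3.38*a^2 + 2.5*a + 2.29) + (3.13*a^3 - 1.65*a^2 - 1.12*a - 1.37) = -2.54*a^3 - 5.03*a^2 + 1.38*a + 0.92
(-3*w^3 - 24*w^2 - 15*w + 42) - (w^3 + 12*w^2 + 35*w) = -4*w^3 - 36*w^2 - 50*w + 42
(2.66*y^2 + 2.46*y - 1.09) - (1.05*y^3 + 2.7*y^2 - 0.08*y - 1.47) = -1.05*y^3 - 0.04*y^2 + 2.54*y + 0.38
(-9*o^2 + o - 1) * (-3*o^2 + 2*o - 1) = 27*o^4 - 21*o^3 + 14*o^2 - 3*o + 1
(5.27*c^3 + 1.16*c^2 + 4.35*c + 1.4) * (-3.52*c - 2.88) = -18.5504*c^4 - 19.2608*c^3 - 18.6528*c^2 - 17.456*c - 4.032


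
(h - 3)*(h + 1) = h^2 - 2*h - 3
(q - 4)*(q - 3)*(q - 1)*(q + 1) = q^4 - 7*q^3 + 11*q^2 + 7*q - 12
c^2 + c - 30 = (c - 5)*(c + 6)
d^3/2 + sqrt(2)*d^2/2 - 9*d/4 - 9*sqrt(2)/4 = (d/2 + sqrt(2)/2)*(d - 3*sqrt(2)/2)*(d + 3*sqrt(2)/2)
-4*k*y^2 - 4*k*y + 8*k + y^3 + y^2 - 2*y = (-4*k + y)*(y - 1)*(y + 2)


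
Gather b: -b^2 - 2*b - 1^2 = -b^2 - 2*b - 1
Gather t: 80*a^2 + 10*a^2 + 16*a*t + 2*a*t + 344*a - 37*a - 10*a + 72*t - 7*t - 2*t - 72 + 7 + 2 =90*a^2 + 297*a + t*(18*a + 63) - 63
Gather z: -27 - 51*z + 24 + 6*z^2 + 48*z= 6*z^2 - 3*z - 3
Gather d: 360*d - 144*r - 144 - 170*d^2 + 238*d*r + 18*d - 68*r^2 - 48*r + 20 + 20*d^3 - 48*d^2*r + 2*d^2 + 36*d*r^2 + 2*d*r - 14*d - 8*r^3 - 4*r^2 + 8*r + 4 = 20*d^3 + d^2*(-48*r - 168) + d*(36*r^2 + 240*r + 364) - 8*r^3 - 72*r^2 - 184*r - 120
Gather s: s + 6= s + 6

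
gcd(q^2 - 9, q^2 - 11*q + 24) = q - 3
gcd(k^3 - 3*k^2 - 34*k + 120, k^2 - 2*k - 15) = k - 5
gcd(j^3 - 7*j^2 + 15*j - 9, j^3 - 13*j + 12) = j^2 - 4*j + 3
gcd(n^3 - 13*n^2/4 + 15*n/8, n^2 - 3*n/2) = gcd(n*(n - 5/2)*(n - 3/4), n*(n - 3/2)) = n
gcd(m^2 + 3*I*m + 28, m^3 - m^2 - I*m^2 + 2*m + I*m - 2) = 1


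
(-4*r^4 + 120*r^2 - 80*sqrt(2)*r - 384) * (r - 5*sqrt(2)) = -4*r^5 + 20*sqrt(2)*r^4 + 120*r^3 - 680*sqrt(2)*r^2 + 416*r + 1920*sqrt(2)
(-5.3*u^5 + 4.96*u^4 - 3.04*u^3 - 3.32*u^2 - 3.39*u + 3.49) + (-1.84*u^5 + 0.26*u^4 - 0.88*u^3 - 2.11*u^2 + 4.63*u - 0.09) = -7.14*u^5 + 5.22*u^4 - 3.92*u^3 - 5.43*u^2 + 1.24*u + 3.4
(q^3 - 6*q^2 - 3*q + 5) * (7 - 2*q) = -2*q^4 + 19*q^3 - 36*q^2 - 31*q + 35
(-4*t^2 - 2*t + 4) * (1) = -4*t^2 - 2*t + 4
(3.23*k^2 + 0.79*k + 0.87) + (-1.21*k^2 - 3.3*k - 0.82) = 2.02*k^2 - 2.51*k + 0.05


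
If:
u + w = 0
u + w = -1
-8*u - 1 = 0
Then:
No Solution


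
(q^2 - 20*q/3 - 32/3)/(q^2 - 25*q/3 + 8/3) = (3*q + 4)/(3*q - 1)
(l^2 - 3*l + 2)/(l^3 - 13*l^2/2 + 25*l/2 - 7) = 2/(2*l - 7)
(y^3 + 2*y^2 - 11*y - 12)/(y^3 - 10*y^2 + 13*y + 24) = (y + 4)/(y - 8)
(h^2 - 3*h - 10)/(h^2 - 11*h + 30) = (h + 2)/(h - 6)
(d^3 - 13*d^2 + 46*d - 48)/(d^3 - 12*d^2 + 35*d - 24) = (d - 2)/(d - 1)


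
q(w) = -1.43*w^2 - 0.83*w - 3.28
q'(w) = -2.86*w - 0.83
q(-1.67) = -5.88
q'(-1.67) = 3.95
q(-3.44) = -17.35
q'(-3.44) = 9.01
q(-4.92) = -33.81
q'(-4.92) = 13.24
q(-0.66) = -3.36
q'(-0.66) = 1.06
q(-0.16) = -3.18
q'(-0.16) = -0.37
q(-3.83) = -21.08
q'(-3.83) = 10.12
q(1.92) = -10.15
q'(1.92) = -6.32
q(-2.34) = -9.17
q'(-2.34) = 5.86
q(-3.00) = -13.66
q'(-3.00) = 7.75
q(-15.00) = -312.58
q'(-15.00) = 42.07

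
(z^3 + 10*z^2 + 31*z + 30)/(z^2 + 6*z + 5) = (z^2 + 5*z + 6)/(z + 1)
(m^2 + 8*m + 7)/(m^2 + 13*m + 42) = (m + 1)/(m + 6)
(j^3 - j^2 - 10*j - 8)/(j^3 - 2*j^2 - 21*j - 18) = (j^2 - 2*j - 8)/(j^2 - 3*j - 18)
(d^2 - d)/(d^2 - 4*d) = (d - 1)/(d - 4)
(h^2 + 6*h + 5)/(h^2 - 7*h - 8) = (h + 5)/(h - 8)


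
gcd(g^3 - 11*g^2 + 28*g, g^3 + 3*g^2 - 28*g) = g^2 - 4*g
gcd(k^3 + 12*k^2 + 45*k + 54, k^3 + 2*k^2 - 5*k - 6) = k + 3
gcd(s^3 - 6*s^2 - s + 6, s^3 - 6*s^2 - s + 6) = s^3 - 6*s^2 - s + 6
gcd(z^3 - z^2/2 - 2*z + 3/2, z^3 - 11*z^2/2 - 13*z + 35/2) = z - 1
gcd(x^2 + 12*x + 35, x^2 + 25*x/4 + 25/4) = x + 5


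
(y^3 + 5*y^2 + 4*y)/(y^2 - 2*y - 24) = y*(y + 1)/(y - 6)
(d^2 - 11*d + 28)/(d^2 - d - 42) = (d - 4)/(d + 6)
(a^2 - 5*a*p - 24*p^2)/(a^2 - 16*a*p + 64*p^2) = (-a - 3*p)/(-a + 8*p)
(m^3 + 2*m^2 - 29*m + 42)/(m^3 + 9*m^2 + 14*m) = (m^2 - 5*m + 6)/(m*(m + 2))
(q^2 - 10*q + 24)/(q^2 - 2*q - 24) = (q - 4)/(q + 4)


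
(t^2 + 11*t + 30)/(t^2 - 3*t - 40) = (t + 6)/(t - 8)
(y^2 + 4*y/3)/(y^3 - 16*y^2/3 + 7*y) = (3*y + 4)/(3*y^2 - 16*y + 21)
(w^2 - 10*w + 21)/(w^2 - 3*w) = (w - 7)/w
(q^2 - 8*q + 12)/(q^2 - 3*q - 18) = (q - 2)/(q + 3)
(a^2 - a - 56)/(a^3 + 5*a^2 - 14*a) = (a - 8)/(a*(a - 2))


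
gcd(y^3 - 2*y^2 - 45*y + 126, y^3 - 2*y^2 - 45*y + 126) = y^3 - 2*y^2 - 45*y + 126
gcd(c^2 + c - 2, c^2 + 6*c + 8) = c + 2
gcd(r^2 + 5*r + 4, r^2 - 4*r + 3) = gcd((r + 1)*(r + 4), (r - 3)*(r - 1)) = 1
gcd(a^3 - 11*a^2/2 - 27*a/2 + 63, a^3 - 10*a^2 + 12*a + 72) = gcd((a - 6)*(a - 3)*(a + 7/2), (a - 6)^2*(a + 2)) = a - 6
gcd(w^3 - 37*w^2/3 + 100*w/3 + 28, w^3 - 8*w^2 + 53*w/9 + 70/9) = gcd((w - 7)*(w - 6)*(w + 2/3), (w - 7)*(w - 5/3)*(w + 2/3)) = w^2 - 19*w/3 - 14/3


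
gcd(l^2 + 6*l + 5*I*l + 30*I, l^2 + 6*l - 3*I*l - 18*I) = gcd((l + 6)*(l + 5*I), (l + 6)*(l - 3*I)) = l + 6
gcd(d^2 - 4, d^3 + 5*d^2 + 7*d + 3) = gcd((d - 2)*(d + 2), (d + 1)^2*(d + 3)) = 1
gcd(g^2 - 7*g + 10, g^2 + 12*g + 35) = 1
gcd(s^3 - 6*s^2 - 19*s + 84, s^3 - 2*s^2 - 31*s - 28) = s^2 - 3*s - 28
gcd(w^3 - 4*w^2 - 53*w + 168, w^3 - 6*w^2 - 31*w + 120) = w^2 - 11*w + 24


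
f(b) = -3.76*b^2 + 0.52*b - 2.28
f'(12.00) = -89.72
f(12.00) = -537.48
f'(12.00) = -89.72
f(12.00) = -537.48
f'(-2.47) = 19.09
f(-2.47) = -26.50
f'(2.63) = -19.26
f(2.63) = -26.92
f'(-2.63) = 20.30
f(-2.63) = -29.66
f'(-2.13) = 16.54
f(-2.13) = -20.45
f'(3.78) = -27.91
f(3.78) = -54.04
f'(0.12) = -0.38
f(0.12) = -2.27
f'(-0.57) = 4.81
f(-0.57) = -3.80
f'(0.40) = -2.49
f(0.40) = -2.67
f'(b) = 0.52 - 7.52*b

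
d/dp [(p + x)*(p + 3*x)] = 2*p + 4*x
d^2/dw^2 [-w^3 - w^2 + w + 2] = -6*w - 2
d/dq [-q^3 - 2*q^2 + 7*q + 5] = -3*q^2 - 4*q + 7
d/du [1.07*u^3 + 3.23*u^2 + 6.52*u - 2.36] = 3.21*u^2 + 6.46*u + 6.52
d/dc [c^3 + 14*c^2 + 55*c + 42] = 3*c^2 + 28*c + 55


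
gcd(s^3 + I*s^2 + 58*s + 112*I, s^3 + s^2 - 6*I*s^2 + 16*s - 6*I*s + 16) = s^2 - 6*I*s + 16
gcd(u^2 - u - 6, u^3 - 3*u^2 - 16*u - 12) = u + 2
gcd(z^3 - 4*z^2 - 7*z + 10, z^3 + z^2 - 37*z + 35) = z^2 - 6*z + 5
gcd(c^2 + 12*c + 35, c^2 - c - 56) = c + 7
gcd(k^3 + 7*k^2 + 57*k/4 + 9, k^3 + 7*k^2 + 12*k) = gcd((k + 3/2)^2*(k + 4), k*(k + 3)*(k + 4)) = k + 4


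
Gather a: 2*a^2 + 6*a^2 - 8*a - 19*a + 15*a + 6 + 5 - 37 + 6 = 8*a^2 - 12*a - 20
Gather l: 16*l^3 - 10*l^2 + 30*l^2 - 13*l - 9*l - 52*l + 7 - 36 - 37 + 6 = 16*l^3 + 20*l^2 - 74*l - 60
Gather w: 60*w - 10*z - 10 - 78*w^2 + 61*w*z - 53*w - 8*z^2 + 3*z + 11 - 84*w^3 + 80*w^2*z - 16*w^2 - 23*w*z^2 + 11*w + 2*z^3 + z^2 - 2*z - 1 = -84*w^3 + w^2*(80*z - 94) + w*(-23*z^2 + 61*z + 18) + 2*z^3 - 7*z^2 - 9*z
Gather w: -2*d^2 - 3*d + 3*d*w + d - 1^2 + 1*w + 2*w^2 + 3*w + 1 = -2*d^2 - 2*d + 2*w^2 + w*(3*d + 4)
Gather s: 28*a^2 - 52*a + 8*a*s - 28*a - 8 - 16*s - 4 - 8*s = 28*a^2 - 80*a + s*(8*a - 24) - 12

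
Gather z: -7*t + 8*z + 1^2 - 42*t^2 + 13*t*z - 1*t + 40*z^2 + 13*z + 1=-42*t^2 - 8*t + 40*z^2 + z*(13*t + 21) + 2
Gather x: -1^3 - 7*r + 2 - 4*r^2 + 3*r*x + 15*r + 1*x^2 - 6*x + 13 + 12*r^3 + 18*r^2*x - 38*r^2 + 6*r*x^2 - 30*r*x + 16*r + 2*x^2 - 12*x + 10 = 12*r^3 - 42*r^2 + 24*r + x^2*(6*r + 3) + x*(18*r^2 - 27*r - 18) + 24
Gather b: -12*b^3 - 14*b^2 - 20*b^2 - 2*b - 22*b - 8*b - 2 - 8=-12*b^3 - 34*b^2 - 32*b - 10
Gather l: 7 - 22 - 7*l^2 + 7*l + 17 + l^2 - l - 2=-6*l^2 + 6*l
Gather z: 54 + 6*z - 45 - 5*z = z + 9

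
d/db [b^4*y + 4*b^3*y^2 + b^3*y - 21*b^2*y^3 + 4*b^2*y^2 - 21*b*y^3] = y*(4*b^3 + 12*b^2*y + 3*b^2 - 42*b*y^2 + 8*b*y - 21*y^2)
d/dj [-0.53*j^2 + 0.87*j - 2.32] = 0.87 - 1.06*j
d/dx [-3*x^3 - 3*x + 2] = -9*x^2 - 3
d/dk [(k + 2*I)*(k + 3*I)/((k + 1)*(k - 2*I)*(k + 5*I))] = (-k^4 - 10*I*k^3 + k^2*(43 - 2*I) + k*(32 + 36*I) + 60 + 68*I)/(k^6 + k^5*(2 + 6*I) + k^4*(12 + 12*I) + k^3*(22 + 66*I) + k^2*(111 + 120*I) + k*(200 + 60*I) + 100)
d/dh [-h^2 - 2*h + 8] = -2*h - 2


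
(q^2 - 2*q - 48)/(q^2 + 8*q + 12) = (q - 8)/(q + 2)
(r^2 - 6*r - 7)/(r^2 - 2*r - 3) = (r - 7)/(r - 3)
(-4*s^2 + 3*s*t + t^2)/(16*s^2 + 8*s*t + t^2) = (-s + t)/(4*s + t)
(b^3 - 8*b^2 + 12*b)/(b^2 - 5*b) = (b^2 - 8*b + 12)/(b - 5)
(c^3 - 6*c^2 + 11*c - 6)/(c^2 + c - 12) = (c^2 - 3*c + 2)/(c + 4)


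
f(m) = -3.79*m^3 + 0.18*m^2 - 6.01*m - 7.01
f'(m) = -11.37*m^2 + 0.36*m - 6.01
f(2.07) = -52.30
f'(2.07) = -53.98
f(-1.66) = 20.80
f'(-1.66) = -37.94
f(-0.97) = 2.45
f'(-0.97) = -17.06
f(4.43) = -359.60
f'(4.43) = -227.55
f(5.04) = -517.94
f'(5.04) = -293.01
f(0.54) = -10.80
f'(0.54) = -9.13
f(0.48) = -10.27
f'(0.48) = -8.46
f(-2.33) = 55.91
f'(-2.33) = -68.58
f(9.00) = -2809.43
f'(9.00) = -923.74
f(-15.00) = 12914.89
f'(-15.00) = -2569.66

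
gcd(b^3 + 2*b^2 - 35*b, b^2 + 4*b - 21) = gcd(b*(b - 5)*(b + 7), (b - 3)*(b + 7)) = b + 7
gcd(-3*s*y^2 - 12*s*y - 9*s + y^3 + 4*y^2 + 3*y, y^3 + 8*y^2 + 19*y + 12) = y^2 + 4*y + 3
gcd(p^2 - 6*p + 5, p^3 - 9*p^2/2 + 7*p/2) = p - 1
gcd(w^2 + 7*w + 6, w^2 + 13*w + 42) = w + 6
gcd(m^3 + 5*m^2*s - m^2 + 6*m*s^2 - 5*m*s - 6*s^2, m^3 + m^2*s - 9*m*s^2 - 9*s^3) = m + 3*s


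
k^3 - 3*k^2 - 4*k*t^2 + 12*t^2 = (k - 3)*(k - 2*t)*(k + 2*t)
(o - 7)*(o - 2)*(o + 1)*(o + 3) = o^4 - 5*o^3 - 19*o^2 + 29*o + 42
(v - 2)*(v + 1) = v^2 - v - 2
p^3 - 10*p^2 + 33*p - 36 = (p - 4)*(p - 3)^2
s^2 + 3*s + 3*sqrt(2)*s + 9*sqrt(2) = (s + 3)*(s + 3*sqrt(2))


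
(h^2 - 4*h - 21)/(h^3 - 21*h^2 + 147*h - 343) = (h + 3)/(h^2 - 14*h + 49)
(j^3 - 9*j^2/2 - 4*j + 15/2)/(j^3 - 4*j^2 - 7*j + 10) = (j + 3/2)/(j + 2)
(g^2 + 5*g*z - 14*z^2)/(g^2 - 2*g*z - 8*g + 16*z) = (g + 7*z)/(g - 8)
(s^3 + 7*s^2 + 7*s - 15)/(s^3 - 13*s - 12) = (s^2 + 4*s - 5)/(s^2 - 3*s - 4)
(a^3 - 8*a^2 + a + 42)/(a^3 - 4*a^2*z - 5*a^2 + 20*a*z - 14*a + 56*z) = (3 - a)/(-a + 4*z)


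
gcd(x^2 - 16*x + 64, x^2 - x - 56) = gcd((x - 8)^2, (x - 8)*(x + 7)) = x - 8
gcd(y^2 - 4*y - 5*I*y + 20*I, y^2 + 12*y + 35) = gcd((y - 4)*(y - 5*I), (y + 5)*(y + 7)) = 1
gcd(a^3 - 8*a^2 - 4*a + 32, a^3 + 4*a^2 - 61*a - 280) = a - 8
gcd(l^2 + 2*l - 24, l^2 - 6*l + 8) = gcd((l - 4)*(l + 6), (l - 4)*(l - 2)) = l - 4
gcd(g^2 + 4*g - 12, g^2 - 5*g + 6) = g - 2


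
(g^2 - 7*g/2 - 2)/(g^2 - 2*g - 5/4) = 2*(g - 4)/(2*g - 5)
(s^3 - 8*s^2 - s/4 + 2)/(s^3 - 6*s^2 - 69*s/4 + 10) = (2*s + 1)/(2*s + 5)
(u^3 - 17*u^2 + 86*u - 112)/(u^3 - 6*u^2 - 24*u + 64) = (u - 7)/(u + 4)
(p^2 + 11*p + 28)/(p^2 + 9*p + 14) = (p + 4)/(p + 2)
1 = 1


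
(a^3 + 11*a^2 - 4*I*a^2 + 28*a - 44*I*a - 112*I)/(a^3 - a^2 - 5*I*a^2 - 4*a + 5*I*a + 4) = (a^2 + 11*a + 28)/(a^2 - a*(1 + I) + I)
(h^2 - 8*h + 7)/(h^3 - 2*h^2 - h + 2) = (h - 7)/(h^2 - h - 2)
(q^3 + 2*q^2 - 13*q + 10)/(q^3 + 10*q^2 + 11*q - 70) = (q - 1)/(q + 7)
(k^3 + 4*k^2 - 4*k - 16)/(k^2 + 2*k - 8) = k + 2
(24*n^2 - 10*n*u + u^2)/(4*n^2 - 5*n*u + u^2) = (-6*n + u)/(-n + u)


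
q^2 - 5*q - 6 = (q - 6)*(q + 1)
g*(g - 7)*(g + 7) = g^3 - 49*g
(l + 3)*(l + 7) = l^2 + 10*l + 21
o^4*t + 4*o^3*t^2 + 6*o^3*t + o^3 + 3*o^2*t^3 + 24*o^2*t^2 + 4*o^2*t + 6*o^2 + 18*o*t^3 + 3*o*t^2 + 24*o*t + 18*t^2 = (o + 6)*(o + t)*(o + 3*t)*(o*t + 1)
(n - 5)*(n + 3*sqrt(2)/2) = n^2 - 5*n + 3*sqrt(2)*n/2 - 15*sqrt(2)/2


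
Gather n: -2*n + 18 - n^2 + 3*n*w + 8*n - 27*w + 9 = -n^2 + n*(3*w + 6) - 27*w + 27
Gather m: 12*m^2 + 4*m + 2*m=12*m^2 + 6*m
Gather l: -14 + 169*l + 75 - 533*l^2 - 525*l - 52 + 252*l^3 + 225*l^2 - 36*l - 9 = 252*l^3 - 308*l^2 - 392*l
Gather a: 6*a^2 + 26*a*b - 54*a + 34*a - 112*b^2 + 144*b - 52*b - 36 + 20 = 6*a^2 + a*(26*b - 20) - 112*b^2 + 92*b - 16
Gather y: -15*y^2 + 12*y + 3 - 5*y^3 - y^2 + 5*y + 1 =-5*y^3 - 16*y^2 + 17*y + 4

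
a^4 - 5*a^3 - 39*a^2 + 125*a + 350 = (a - 7)*(a - 5)*(a + 2)*(a + 5)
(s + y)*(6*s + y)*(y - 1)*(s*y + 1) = 6*s^3*y^2 - 6*s^3*y + 7*s^2*y^3 - 7*s^2*y^2 + 6*s^2*y - 6*s^2 + s*y^4 - s*y^3 + 7*s*y^2 - 7*s*y + y^3 - y^2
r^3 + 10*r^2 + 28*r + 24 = (r + 2)^2*(r + 6)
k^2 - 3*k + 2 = (k - 2)*(k - 1)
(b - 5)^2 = b^2 - 10*b + 25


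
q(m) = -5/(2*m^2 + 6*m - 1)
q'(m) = -5*(-4*m - 6)/(2*m^2 + 6*m - 1)^2 = 10*(2*m + 3)/(2*m^2 + 6*m - 1)^2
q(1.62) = -0.36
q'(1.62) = 0.32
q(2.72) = -0.17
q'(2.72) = 0.09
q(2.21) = -0.23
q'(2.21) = 0.15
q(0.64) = -1.37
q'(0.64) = 3.20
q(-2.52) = 1.46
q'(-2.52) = -1.74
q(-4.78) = -0.31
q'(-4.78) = -0.26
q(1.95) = -0.27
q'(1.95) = 0.21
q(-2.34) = 1.22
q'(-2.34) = -1.00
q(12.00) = -0.01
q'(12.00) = 0.00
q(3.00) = -0.14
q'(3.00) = 0.07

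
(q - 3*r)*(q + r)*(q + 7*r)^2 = q^4 + 12*q^3*r + 18*q^2*r^2 - 140*q*r^3 - 147*r^4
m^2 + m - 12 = (m - 3)*(m + 4)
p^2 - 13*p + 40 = (p - 8)*(p - 5)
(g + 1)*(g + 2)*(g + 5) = g^3 + 8*g^2 + 17*g + 10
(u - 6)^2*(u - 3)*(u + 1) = u^4 - 14*u^3 + 57*u^2 - 36*u - 108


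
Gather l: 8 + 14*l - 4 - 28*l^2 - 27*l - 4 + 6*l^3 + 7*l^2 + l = 6*l^3 - 21*l^2 - 12*l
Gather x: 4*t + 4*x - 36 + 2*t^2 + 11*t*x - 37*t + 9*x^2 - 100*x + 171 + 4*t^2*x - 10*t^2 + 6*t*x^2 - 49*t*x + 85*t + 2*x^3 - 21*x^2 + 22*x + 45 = -8*t^2 + 52*t + 2*x^3 + x^2*(6*t - 12) + x*(4*t^2 - 38*t - 74) + 180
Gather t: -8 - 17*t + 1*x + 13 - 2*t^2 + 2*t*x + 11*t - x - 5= -2*t^2 + t*(2*x - 6)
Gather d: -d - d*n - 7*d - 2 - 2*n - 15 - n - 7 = d*(-n - 8) - 3*n - 24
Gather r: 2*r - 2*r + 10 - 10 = 0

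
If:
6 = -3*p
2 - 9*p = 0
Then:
No Solution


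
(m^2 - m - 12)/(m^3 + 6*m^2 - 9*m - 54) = (m - 4)/(m^2 + 3*m - 18)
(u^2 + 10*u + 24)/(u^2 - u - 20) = (u + 6)/(u - 5)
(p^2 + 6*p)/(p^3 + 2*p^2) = (p + 6)/(p*(p + 2))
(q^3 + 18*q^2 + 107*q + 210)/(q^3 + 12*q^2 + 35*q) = (q + 6)/q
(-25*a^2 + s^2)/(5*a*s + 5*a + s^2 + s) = (-5*a + s)/(s + 1)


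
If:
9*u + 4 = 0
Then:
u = -4/9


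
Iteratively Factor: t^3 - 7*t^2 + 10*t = (t)*(t^2 - 7*t + 10) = t*(t - 5)*(t - 2)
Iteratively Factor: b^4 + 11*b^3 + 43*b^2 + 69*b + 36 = (b + 4)*(b^3 + 7*b^2 + 15*b + 9) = (b + 1)*(b + 4)*(b^2 + 6*b + 9) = (b + 1)*(b + 3)*(b + 4)*(b + 3)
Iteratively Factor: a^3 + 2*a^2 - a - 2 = (a - 1)*(a^2 + 3*a + 2) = (a - 1)*(a + 1)*(a + 2)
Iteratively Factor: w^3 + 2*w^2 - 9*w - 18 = (w - 3)*(w^2 + 5*w + 6) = (w - 3)*(w + 3)*(w + 2)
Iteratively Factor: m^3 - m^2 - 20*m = (m)*(m^2 - m - 20) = m*(m + 4)*(m - 5)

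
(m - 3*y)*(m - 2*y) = m^2 - 5*m*y + 6*y^2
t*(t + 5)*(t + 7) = t^3 + 12*t^2 + 35*t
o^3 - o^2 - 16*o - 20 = (o - 5)*(o + 2)^2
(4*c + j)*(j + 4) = 4*c*j + 16*c + j^2 + 4*j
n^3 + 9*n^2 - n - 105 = (n - 3)*(n + 5)*(n + 7)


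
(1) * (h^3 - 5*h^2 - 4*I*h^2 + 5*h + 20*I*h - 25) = h^3 - 5*h^2 - 4*I*h^2 + 5*h + 20*I*h - 25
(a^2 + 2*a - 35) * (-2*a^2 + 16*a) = -2*a^4 + 12*a^3 + 102*a^2 - 560*a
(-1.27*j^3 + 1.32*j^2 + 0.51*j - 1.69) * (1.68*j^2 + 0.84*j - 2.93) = -2.1336*j^5 + 1.1508*j^4 + 5.6867*j^3 - 6.2784*j^2 - 2.9139*j + 4.9517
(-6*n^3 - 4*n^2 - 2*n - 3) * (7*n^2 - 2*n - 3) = -42*n^5 - 16*n^4 + 12*n^3 - 5*n^2 + 12*n + 9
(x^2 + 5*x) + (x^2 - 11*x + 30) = 2*x^2 - 6*x + 30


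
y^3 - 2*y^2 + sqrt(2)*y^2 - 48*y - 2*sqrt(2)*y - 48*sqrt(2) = (y - 8)*(y + 6)*(y + sqrt(2))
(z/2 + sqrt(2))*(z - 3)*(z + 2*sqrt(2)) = z^3/2 - 3*z^2/2 + 2*sqrt(2)*z^2 - 6*sqrt(2)*z + 4*z - 12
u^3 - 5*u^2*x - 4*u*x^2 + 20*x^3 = (u - 5*x)*(u - 2*x)*(u + 2*x)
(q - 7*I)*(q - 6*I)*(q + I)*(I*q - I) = I*q^4 + 12*q^3 - I*q^3 - 12*q^2 - 29*I*q^2 + 42*q + 29*I*q - 42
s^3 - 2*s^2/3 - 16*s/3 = s*(s - 8/3)*(s + 2)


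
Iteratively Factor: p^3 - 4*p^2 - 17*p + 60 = (p - 3)*(p^2 - p - 20) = (p - 5)*(p - 3)*(p + 4)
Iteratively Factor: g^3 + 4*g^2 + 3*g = (g)*(g^2 + 4*g + 3) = g*(g + 3)*(g + 1)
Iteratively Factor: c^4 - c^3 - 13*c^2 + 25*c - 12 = (c - 3)*(c^3 + 2*c^2 - 7*c + 4) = (c - 3)*(c + 4)*(c^2 - 2*c + 1) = (c - 3)*(c - 1)*(c + 4)*(c - 1)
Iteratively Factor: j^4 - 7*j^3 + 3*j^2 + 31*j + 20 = (j + 1)*(j^3 - 8*j^2 + 11*j + 20) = (j + 1)^2*(j^2 - 9*j + 20) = (j - 5)*(j + 1)^2*(j - 4)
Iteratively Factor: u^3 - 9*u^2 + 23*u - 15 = (u - 3)*(u^2 - 6*u + 5) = (u - 3)*(u - 1)*(u - 5)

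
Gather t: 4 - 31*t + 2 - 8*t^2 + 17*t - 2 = -8*t^2 - 14*t + 4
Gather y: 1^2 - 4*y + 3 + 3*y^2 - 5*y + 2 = 3*y^2 - 9*y + 6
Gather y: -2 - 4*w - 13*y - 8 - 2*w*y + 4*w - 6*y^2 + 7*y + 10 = -6*y^2 + y*(-2*w - 6)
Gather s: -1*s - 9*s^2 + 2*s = -9*s^2 + s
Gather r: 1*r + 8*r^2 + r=8*r^2 + 2*r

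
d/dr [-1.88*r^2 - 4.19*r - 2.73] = -3.76*r - 4.19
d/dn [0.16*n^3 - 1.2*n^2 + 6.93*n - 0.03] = 0.48*n^2 - 2.4*n + 6.93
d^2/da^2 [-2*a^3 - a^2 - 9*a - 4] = -12*a - 2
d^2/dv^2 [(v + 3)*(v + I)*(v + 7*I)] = 6*v + 6 + 16*I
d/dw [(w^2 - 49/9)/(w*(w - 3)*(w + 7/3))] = (-w^2 + 14*w/3 - 7)/(w^2*(w^2 - 6*w + 9))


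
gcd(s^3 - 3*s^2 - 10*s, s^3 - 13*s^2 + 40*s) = s^2 - 5*s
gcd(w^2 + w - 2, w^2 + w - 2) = w^2 + w - 2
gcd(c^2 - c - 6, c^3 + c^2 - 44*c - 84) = c + 2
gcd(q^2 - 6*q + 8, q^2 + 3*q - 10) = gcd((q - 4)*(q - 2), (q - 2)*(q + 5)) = q - 2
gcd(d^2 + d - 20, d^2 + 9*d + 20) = d + 5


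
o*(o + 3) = o^2 + 3*o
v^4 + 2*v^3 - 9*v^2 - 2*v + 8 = (v - 2)*(v - 1)*(v + 1)*(v + 4)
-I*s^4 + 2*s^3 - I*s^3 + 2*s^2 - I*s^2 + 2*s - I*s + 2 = (s + 1)*(s - I)*(s + 2*I)*(-I*s + 1)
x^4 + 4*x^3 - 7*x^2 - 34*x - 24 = (x - 3)*(x + 1)*(x + 2)*(x + 4)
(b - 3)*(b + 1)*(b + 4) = b^3 + 2*b^2 - 11*b - 12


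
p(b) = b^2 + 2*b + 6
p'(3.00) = 8.00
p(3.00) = 21.00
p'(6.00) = 14.00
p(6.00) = 54.00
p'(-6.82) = -11.64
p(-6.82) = 38.87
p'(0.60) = 3.20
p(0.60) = 7.56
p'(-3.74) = -5.48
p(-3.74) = 12.51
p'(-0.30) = 1.40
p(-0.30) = 5.49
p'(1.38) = 4.76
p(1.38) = 10.66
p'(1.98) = 5.96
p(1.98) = 13.88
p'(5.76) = 13.52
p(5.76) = 50.70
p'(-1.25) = -0.50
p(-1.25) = 5.06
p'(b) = 2*b + 2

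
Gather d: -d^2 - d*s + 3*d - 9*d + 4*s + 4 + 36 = -d^2 + d*(-s - 6) + 4*s + 40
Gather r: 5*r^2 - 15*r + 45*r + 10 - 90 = 5*r^2 + 30*r - 80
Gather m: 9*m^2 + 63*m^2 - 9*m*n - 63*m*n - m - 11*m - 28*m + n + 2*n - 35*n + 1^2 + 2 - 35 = 72*m^2 + m*(-72*n - 40) - 32*n - 32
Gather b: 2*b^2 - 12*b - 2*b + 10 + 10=2*b^2 - 14*b + 20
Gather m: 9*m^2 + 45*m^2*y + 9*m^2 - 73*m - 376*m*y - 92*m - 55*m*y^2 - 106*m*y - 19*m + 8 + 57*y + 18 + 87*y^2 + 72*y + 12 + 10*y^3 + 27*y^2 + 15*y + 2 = m^2*(45*y + 18) + m*(-55*y^2 - 482*y - 184) + 10*y^3 + 114*y^2 + 144*y + 40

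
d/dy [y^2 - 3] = 2*y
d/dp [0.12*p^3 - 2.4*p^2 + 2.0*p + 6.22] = 0.36*p^2 - 4.8*p + 2.0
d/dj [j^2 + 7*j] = 2*j + 7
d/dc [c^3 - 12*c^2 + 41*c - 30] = 3*c^2 - 24*c + 41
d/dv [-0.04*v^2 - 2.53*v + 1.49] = -0.08*v - 2.53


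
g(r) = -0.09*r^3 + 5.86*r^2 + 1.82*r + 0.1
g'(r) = -0.27*r^2 + 11.72*r + 1.82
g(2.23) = 32.30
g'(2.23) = 26.61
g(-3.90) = 87.47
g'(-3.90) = -47.99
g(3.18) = 62.25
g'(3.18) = 36.36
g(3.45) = 72.43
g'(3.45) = 39.04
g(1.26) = 11.52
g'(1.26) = 16.16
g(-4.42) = 114.31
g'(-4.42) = -55.26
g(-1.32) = 8.12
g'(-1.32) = -14.12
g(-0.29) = 0.07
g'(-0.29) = -1.60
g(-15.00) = 1595.05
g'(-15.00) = -234.73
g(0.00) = 0.10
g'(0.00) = 1.82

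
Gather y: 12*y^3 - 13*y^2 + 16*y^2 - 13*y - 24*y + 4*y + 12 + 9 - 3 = 12*y^3 + 3*y^2 - 33*y + 18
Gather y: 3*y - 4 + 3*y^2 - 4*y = 3*y^2 - y - 4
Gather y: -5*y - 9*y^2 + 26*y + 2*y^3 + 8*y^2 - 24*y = 2*y^3 - y^2 - 3*y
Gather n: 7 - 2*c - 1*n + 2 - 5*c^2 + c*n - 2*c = -5*c^2 - 4*c + n*(c - 1) + 9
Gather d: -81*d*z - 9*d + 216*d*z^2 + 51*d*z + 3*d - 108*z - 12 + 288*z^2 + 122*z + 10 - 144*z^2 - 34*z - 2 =d*(216*z^2 - 30*z - 6) + 144*z^2 - 20*z - 4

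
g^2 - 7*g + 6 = (g - 6)*(g - 1)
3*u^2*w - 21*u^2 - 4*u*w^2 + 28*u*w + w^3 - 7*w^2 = (-3*u + w)*(-u + w)*(w - 7)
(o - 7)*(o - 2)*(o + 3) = o^3 - 6*o^2 - 13*o + 42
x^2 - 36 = (x - 6)*(x + 6)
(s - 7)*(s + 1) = s^2 - 6*s - 7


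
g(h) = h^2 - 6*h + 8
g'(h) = 2*h - 6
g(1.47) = 1.34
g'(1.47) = -3.06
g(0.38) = 5.86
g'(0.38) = -5.24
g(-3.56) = 42.03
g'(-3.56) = -13.12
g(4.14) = 0.30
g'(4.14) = 2.28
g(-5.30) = 67.89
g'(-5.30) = -16.60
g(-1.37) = 18.10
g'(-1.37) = -8.74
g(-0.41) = 10.63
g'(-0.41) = -6.82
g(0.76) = 4.02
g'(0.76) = -4.48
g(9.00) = 35.00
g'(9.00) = 12.00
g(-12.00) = 224.00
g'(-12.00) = -30.00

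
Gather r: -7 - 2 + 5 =-4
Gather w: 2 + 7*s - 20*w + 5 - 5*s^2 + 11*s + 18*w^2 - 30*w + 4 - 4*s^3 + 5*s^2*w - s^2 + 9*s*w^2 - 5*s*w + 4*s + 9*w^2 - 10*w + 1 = -4*s^3 - 6*s^2 + 22*s + w^2*(9*s + 27) + w*(5*s^2 - 5*s - 60) + 12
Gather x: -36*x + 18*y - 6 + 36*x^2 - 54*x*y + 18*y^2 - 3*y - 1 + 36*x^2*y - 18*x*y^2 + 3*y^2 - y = x^2*(36*y + 36) + x*(-18*y^2 - 54*y - 36) + 21*y^2 + 14*y - 7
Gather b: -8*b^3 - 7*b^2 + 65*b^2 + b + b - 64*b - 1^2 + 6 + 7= -8*b^3 + 58*b^2 - 62*b + 12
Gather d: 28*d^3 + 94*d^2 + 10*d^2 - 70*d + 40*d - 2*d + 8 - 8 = 28*d^3 + 104*d^2 - 32*d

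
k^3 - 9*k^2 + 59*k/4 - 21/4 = (k - 7)*(k - 3/2)*(k - 1/2)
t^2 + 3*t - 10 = (t - 2)*(t + 5)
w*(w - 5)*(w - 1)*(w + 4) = w^4 - 2*w^3 - 19*w^2 + 20*w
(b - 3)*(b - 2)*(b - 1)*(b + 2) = b^4 - 4*b^3 - b^2 + 16*b - 12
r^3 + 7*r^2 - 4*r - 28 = (r - 2)*(r + 2)*(r + 7)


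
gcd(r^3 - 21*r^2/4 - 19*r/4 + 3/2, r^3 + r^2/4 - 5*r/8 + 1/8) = r^2 + 3*r/4 - 1/4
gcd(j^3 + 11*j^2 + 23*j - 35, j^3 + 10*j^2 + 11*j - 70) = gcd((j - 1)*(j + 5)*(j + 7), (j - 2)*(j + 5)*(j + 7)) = j^2 + 12*j + 35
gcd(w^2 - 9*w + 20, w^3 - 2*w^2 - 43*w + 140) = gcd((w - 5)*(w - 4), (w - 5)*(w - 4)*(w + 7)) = w^2 - 9*w + 20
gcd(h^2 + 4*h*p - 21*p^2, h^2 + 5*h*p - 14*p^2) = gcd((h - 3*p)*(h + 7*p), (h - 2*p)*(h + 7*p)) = h + 7*p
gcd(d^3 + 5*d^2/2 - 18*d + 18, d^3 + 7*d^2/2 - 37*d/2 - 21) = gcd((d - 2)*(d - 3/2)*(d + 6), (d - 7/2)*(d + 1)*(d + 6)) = d + 6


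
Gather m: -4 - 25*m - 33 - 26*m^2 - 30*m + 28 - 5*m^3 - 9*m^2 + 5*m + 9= -5*m^3 - 35*m^2 - 50*m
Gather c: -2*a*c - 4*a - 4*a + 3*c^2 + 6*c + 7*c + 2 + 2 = -8*a + 3*c^2 + c*(13 - 2*a) + 4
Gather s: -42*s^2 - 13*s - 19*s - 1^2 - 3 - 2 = -42*s^2 - 32*s - 6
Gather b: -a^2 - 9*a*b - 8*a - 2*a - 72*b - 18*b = -a^2 - 10*a + b*(-9*a - 90)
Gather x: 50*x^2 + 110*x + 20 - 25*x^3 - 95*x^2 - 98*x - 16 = -25*x^3 - 45*x^2 + 12*x + 4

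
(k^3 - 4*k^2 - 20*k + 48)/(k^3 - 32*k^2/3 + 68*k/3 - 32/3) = 3*(k^2 - 2*k - 24)/(3*k^2 - 26*k + 16)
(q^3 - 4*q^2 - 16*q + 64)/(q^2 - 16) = q - 4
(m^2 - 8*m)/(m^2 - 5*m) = (m - 8)/(m - 5)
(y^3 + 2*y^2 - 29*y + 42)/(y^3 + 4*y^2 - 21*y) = (y - 2)/y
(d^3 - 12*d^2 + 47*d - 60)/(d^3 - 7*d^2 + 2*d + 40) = (d - 3)/(d + 2)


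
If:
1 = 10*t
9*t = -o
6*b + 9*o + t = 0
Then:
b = 4/3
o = -9/10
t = 1/10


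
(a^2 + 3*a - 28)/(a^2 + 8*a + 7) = (a - 4)/(a + 1)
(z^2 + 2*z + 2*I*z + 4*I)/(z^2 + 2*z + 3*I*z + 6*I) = (z + 2*I)/(z + 3*I)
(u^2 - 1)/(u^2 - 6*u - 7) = (u - 1)/(u - 7)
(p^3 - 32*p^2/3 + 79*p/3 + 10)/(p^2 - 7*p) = (3*p^3 - 32*p^2 + 79*p + 30)/(3*p*(p - 7))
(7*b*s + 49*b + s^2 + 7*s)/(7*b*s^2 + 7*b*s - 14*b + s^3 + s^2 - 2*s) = (s + 7)/(s^2 + s - 2)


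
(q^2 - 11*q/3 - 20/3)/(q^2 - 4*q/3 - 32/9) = 3*(q - 5)/(3*q - 8)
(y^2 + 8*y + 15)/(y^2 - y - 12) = (y + 5)/(y - 4)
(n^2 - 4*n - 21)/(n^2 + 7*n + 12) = (n - 7)/(n + 4)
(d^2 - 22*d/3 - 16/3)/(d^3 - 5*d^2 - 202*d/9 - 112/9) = 3/(3*d + 7)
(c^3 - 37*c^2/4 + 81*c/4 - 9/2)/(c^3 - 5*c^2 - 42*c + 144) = (4*c^2 - 25*c + 6)/(4*(c^2 - 2*c - 48))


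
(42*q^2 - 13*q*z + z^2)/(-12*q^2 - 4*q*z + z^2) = (-7*q + z)/(2*q + z)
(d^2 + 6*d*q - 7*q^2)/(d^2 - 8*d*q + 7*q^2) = (-d - 7*q)/(-d + 7*q)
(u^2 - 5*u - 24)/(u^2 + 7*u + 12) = (u - 8)/(u + 4)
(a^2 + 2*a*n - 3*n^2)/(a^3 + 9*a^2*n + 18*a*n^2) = (a - n)/(a*(a + 6*n))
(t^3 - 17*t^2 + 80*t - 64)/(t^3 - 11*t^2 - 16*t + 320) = (t - 1)/(t + 5)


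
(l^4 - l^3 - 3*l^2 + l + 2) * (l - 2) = l^5 - 3*l^4 - l^3 + 7*l^2 - 4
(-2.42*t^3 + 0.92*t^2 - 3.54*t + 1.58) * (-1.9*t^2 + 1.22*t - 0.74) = 4.598*t^5 - 4.7004*t^4 + 9.6392*t^3 - 8.0016*t^2 + 4.5472*t - 1.1692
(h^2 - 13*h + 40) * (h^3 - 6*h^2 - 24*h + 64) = h^5 - 19*h^4 + 94*h^3 + 136*h^2 - 1792*h + 2560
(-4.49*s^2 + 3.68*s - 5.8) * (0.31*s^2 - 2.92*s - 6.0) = -1.3919*s^4 + 14.2516*s^3 + 14.3964*s^2 - 5.144*s + 34.8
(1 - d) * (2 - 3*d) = 3*d^2 - 5*d + 2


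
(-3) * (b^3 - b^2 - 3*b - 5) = -3*b^3 + 3*b^2 + 9*b + 15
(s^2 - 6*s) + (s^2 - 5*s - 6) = 2*s^2 - 11*s - 6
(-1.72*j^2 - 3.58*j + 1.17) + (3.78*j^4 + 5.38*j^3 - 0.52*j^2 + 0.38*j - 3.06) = 3.78*j^4 + 5.38*j^3 - 2.24*j^2 - 3.2*j - 1.89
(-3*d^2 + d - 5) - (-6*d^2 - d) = 3*d^2 + 2*d - 5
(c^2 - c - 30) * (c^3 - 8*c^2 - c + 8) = c^5 - 9*c^4 - 23*c^3 + 249*c^2 + 22*c - 240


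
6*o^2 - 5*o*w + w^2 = (-3*o + w)*(-2*o + w)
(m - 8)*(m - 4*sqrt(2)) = m^2 - 8*m - 4*sqrt(2)*m + 32*sqrt(2)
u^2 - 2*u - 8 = (u - 4)*(u + 2)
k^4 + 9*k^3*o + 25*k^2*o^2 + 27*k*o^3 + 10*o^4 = (k + o)^2*(k + 2*o)*(k + 5*o)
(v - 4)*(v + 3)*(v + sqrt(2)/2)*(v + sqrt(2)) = v^4 - v^3 + 3*sqrt(2)*v^3/2 - 11*v^2 - 3*sqrt(2)*v^2/2 - 18*sqrt(2)*v - v - 12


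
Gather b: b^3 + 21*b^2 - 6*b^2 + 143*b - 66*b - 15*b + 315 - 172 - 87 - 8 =b^3 + 15*b^2 + 62*b + 48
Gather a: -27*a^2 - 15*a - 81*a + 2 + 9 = -27*a^2 - 96*a + 11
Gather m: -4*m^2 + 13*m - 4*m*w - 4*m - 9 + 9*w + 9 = -4*m^2 + m*(9 - 4*w) + 9*w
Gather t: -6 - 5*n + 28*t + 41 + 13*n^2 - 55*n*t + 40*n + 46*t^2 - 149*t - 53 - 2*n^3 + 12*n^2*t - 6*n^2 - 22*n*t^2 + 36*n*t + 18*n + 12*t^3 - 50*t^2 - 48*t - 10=-2*n^3 + 7*n^2 + 53*n + 12*t^3 + t^2*(-22*n - 4) + t*(12*n^2 - 19*n - 169) - 28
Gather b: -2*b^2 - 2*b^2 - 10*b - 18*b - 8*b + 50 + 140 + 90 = -4*b^2 - 36*b + 280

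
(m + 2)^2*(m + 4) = m^3 + 8*m^2 + 20*m + 16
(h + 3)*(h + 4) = h^2 + 7*h + 12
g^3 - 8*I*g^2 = g^2*(g - 8*I)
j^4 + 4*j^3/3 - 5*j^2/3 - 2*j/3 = j*(j - 1)*(j + 1/3)*(j + 2)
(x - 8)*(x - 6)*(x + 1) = x^3 - 13*x^2 + 34*x + 48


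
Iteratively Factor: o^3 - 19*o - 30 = (o - 5)*(o^2 + 5*o + 6) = (o - 5)*(o + 2)*(o + 3)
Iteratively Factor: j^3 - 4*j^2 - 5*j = (j - 5)*(j^2 + j) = j*(j - 5)*(j + 1)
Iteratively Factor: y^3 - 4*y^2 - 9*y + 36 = (y - 4)*(y^2 - 9) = (y - 4)*(y - 3)*(y + 3)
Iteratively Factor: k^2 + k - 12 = (k + 4)*(k - 3)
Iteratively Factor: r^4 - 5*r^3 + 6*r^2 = (r)*(r^3 - 5*r^2 + 6*r) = r^2*(r^2 - 5*r + 6) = r^2*(r - 3)*(r - 2)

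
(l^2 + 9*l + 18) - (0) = l^2 + 9*l + 18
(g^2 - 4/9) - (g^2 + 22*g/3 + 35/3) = -22*g/3 - 109/9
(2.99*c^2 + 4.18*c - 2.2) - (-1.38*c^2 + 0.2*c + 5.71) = 4.37*c^2 + 3.98*c - 7.91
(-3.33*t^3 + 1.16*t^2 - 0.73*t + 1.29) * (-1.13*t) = 3.7629*t^4 - 1.3108*t^3 + 0.8249*t^2 - 1.4577*t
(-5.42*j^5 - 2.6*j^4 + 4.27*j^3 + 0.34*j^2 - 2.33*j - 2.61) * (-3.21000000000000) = 17.3982*j^5 + 8.346*j^4 - 13.7067*j^3 - 1.0914*j^2 + 7.4793*j + 8.3781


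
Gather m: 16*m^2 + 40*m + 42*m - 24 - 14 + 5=16*m^2 + 82*m - 33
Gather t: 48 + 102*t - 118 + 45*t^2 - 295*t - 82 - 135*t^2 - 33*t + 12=-90*t^2 - 226*t - 140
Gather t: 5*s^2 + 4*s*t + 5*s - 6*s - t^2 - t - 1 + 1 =5*s^2 - s - t^2 + t*(4*s - 1)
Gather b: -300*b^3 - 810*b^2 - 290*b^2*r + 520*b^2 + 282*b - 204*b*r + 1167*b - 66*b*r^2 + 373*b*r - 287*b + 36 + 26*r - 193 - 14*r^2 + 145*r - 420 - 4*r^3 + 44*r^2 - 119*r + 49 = -300*b^3 + b^2*(-290*r - 290) + b*(-66*r^2 + 169*r + 1162) - 4*r^3 + 30*r^2 + 52*r - 528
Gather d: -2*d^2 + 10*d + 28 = -2*d^2 + 10*d + 28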